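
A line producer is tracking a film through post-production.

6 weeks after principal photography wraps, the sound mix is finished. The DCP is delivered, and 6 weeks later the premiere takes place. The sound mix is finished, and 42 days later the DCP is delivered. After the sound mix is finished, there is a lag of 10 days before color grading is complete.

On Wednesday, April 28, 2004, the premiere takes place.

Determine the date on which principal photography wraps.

The premiere takes place: Apr 28, 2004.
The DCP is delivered: Apr 28, 2004 − 6 weeks = Mar 17, 2004.
The sound mix is finished: Mar 17, 2004 − 42 days = Feb 4, 2004.
Principal photography wraps: Feb 4, 2004 − 6 weeks = Dec 24, 2003.

Wednesday, December 24, 2003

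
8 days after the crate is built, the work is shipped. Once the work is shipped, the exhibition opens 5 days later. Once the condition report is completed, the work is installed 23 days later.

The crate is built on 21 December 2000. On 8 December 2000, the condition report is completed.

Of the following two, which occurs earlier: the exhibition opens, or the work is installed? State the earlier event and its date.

The crate is built: Dec 21, 2000.
The work is shipped: Dec 21, 2000 + 8 days = Dec 29, 2000.
The exhibition opens: Dec 29, 2000 + 5 days = Jan 3, 2001.
The condition report is completed: Dec 8, 2000.
The work is installed: Dec 8, 2000 + 23 days = Dec 31, 2000.
Comparing: the exhibition opens on Jan 3, 2001 vs the work is installed on Dec 31, 2000. Earlier: the work is installed.

The work is installed — 31 December 2000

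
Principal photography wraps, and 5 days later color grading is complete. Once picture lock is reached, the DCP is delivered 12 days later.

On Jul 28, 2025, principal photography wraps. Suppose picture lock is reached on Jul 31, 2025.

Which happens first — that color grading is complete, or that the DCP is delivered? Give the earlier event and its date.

Principal photography wraps: Jul 28, 2025.
Color grading is complete: Jul 28, 2025 + 5 days = Aug 2, 2025.
Picture lock is reached: Jul 31, 2025.
The DCP is delivered: Jul 31, 2025 + 12 days = Aug 12, 2025.
Comparing: color grading is complete on Aug 2, 2025 vs the DCP is delivered on Aug 12, 2025. Earlier: color grading is complete.

Color grading is complete — Aug 2, 2025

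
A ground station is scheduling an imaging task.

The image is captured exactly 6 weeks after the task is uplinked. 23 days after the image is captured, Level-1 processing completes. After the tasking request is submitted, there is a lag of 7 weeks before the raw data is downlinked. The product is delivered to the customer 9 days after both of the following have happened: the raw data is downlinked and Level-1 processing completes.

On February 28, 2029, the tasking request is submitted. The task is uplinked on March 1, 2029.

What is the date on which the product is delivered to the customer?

The tasking request is submitted: Feb 28, 2029.
The raw data is downlinked: Feb 28, 2029 + 7 weeks = Apr 18, 2029.
The task is uplinked: Mar 1, 2029.
The image is captured: Mar 1, 2029 + 6 weeks = Apr 12, 2029.
Level-1 processing completes: Apr 12, 2029 + 23 days = May 5, 2029.
Both prerequisites met — the raw data is downlinked (Apr 18, 2029), Level-1 processing completes (May 5, 2029); the later is May 5, 2029.
The product is delivered to the customer: May 5, 2029 + 9 days = May 14, 2029.

May 14, 2029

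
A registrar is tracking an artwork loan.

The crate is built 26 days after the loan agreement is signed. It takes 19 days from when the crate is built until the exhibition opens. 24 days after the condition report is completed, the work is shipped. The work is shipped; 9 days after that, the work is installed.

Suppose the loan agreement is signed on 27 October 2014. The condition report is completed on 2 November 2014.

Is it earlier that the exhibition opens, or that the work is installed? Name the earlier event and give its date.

The work is installed — 5 December 2014

The loan agreement is signed: Oct 27, 2014.
The crate is built: Oct 27, 2014 + 26 days = Nov 22, 2014.
The exhibition opens: Nov 22, 2014 + 19 days = Dec 11, 2014.
The condition report is completed: Nov 2, 2014.
The work is shipped: Nov 2, 2014 + 24 days = Nov 26, 2014.
The work is installed: Nov 26, 2014 + 9 days = Dec 5, 2014.
Comparing: the exhibition opens on Dec 11, 2014 vs the work is installed on Dec 5, 2014. Earlier: the work is installed.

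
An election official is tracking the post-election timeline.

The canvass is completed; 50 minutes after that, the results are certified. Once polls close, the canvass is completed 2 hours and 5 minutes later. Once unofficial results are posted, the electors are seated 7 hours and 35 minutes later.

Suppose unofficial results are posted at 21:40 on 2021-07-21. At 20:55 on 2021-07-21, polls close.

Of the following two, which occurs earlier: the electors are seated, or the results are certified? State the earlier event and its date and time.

Unofficial results are posted: 21:40 Jul 21, 2021.
The electors are seated: 21:40 Jul 21, 2021 + 7h35m = 05:15 Jul 22, 2021.
Polls close: 20:55 Jul 21, 2021.
The canvass is completed: 20:55 Jul 21, 2021 + 2h05m = 23:00 Jul 21, 2021.
The results are certified: 23:00 Jul 21, 2021 + 50m = 23:50 Jul 21, 2021.
Comparing: the electors are seated at 05:15 Jul 22, 2021 vs the results are certified at 23:50 Jul 21, 2021. Earlier: the results are certified.

The results are certified — 23:50 on 2021-07-21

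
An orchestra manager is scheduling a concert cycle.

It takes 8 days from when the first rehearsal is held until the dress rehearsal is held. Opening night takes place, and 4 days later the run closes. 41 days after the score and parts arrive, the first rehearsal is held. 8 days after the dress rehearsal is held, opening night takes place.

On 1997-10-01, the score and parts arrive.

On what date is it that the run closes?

1997-12-01

The score and parts arrive: Oct 1, 1997.
The first rehearsal is held: Oct 1, 1997 + 41 days = Nov 11, 1997.
The dress rehearsal is held: Nov 11, 1997 + 8 days = Nov 19, 1997.
Opening night takes place: Nov 19, 1997 + 8 days = Nov 27, 1997.
The run closes: Nov 27, 1997 + 4 days = Dec 1, 1997.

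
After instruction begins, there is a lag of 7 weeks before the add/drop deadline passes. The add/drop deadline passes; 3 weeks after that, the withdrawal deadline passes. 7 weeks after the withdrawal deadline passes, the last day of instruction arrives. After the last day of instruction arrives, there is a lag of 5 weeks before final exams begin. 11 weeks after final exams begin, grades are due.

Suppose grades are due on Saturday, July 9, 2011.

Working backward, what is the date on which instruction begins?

Grades are due: Jul 9, 2011.
Final exams begin: Jul 9, 2011 − 11 weeks = Apr 23, 2011.
The last day of instruction arrives: Apr 23, 2011 − 5 weeks = Mar 19, 2011.
The withdrawal deadline passes: Mar 19, 2011 − 7 weeks = Jan 29, 2011.
The add/drop deadline passes: Jan 29, 2011 − 3 weeks = Jan 8, 2011.
Instruction begins: Jan 8, 2011 − 7 weeks = Nov 20, 2010.

Saturday, November 20, 2010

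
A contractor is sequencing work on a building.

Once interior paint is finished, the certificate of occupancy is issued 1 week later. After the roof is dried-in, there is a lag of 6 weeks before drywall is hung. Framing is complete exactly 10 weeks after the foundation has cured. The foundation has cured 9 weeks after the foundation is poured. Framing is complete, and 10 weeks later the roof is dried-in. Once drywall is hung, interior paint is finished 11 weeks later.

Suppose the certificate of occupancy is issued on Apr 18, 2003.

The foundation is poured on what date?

The certificate of occupancy is issued: Apr 18, 2003.
Interior paint is finished: Apr 18, 2003 − 1 week = Apr 11, 2003.
Drywall is hung: Apr 11, 2003 − 11 weeks = Jan 24, 2003.
The roof is dried-in: Jan 24, 2003 − 6 weeks = Dec 13, 2002.
Framing is complete: Dec 13, 2002 − 10 weeks = Oct 4, 2002.
The foundation has cured: Oct 4, 2002 − 10 weeks = Jul 26, 2002.
The foundation is poured: Jul 26, 2002 − 9 weeks = May 24, 2002.

May 24, 2002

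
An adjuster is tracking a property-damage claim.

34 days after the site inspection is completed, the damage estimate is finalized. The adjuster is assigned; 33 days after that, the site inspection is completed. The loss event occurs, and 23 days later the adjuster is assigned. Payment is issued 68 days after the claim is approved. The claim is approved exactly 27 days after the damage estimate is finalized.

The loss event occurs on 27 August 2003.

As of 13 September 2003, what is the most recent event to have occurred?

The loss event occurs

The loss event occurs: Aug 27, 2003.
The adjuster is assigned: Aug 27, 2003 + 23 days = Sep 19, 2003.
The site inspection is completed: Sep 19, 2003 + 33 days = Oct 22, 2003.
The damage estimate is finalized: Oct 22, 2003 + 34 days = Nov 25, 2003.
The claim is approved: Nov 25, 2003 + 27 days = Dec 22, 2003.
Payment is issued: Dec 22, 2003 + 68 days = Feb 28, 2004.
Sep 13, 2003 falls between when the loss event occurs (Aug 27, 2003) and when the adjuster is assigned (Sep 19, 2003).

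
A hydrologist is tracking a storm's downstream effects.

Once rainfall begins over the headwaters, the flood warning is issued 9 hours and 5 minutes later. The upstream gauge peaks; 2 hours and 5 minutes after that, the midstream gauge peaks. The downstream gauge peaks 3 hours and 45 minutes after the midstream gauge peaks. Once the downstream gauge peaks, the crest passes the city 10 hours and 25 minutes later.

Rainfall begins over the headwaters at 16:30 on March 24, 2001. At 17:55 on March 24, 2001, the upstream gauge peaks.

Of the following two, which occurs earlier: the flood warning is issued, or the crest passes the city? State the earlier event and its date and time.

Rainfall begins over the headwaters: 16:30 Mar 24, 2001.
The flood warning is issued: 16:30 Mar 24, 2001 + 9h05m = 01:35 Mar 25, 2001.
The upstream gauge peaks: 17:55 Mar 24, 2001.
The midstream gauge peaks: 17:55 Mar 24, 2001 + 2h05m = 20:00 Mar 24, 2001.
The downstream gauge peaks: 20:00 Mar 24, 2001 + 3h45m = 23:45 Mar 24, 2001.
The crest passes the city: 23:45 Mar 24, 2001 + 10h25m = 10:10 Mar 25, 2001.
Comparing: the flood warning is issued at 01:35 Mar 25, 2001 vs the crest passes the city at 10:10 Mar 25, 2001. Earlier: the flood warning is issued.

The flood warning is issued — 01:35 on March 25, 2001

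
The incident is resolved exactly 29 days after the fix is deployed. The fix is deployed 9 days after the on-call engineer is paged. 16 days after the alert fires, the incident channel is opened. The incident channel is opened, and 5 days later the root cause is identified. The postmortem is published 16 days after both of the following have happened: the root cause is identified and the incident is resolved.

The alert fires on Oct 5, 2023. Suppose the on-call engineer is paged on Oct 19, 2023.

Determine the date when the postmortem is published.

Dec 12, 2023

The alert fires: Oct 5, 2023.
The incident channel is opened: Oct 5, 2023 + 16 days = Oct 21, 2023.
The root cause is identified: Oct 21, 2023 + 5 days = Oct 26, 2023.
The on-call engineer is paged: Oct 19, 2023.
The fix is deployed: Oct 19, 2023 + 9 days = Oct 28, 2023.
The incident is resolved: Oct 28, 2023 + 29 days = Nov 26, 2023.
Both prerequisites met — the root cause is identified (Oct 26, 2023), the incident is resolved (Nov 26, 2023); the later is Nov 26, 2023.
The postmortem is published: Nov 26, 2023 + 16 days = Dec 12, 2023.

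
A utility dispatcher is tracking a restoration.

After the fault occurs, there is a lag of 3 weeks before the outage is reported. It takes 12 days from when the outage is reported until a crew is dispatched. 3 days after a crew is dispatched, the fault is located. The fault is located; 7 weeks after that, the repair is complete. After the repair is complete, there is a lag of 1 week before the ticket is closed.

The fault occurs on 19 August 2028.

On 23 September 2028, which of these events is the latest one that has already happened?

The fault occurs: Aug 19, 2028.
The outage is reported: Aug 19, 2028 + 3 weeks = Sep 9, 2028.
A crew is dispatched: Sep 9, 2028 + 12 days = Sep 21, 2028.
The fault is located: Sep 21, 2028 + 3 days = Sep 24, 2028.
The repair is complete: Sep 24, 2028 + 7 weeks = Nov 12, 2028.
The ticket is closed: Nov 12, 2028 + 1 week = Nov 19, 2028.
Sep 23, 2028 falls between when a crew is dispatched (Sep 21, 2028) and when the fault is located (Sep 24, 2028).

A crew is dispatched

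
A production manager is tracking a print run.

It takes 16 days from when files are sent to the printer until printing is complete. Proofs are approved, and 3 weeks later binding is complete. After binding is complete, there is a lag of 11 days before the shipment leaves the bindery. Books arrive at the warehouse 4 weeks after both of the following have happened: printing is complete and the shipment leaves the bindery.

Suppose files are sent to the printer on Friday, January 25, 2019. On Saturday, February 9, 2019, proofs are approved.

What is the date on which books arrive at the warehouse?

Files are sent to the printer: Jan 25, 2019.
Printing is complete: Jan 25, 2019 + 16 days = Feb 10, 2019.
Proofs are approved: Feb 9, 2019.
Binding is complete: Feb 9, 2019 + 3 weeks = Mar 2, 2019.
The shipment leaves the bindery: Mar 2, 2019 + 11 days = Mar 13, 2019.
Both prerequisites met — printing is complete (Feb 10, 2019), the shipment leaves the bindery (Mar 13, 2019); the later is Mar 13, 2019.
Books arrive at the warehouse: Mar 13, 2019 + 4 weeks = Apr 10, 2019.

Wednesday, April 10, 2019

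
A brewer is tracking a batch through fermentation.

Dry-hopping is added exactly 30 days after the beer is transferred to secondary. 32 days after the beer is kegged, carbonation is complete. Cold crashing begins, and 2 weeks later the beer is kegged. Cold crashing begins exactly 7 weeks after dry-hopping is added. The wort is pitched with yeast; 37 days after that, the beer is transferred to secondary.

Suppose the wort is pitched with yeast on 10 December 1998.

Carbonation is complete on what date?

21 May 1999

The wort is pitched with yeast: Dec 10, 1998.
The beer is transferred to secondary: Dec 10, 1998 + 37 days = Jan 16, 1999.
Dry-hopping is added: Jan 16, 1999 + 30 days = Feb 15, 1999.
Cold crashing begins: Feb 15, 1999 + 7 weeks = Apr 5, 1999.
The beer is kegged: Apr 5, 1999 + 2 weeks = Apr 19, 1999.
Carbonation is complete: Apr 19, 1999 + 32 days = May 21, 1999.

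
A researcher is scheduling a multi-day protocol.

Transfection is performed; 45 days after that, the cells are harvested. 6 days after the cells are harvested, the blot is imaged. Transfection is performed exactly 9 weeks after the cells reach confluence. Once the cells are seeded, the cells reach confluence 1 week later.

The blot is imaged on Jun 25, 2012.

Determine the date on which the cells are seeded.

Feb 25, 2012

The blot is imaged: Jun 25, 2012.
The cells are harvested: Jun 25, 2012 − 6 days = Jun 19, 2012.
Transfection is performed: Jun 19, 2012 − 45 days = May 5, 2012.
The cells reach confluence: May 5, 2012 − 9 weeks = Mar 3, 2012.
The cells are seeded: Mar 3, 2012 − 1 week = Feb 25, 2012.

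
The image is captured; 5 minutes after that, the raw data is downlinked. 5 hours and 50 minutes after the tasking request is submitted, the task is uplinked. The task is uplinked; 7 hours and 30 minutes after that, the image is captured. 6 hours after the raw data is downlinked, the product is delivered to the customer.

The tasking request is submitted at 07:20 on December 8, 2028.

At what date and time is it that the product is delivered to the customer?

02:45 on December 9, 2028

The tasking request is submitted: 07:20 Dec 8, 2028.
The task is uplinked: 07:20 Dec 8, 2028 + 5h50m = 13:10 Dec 8, 2028.
The image is captured: 13:10 Dec 8, 2028 + 7h30m = 20:40 Dec 8, 2028.
The raw data is downlinked: 20:40 Dec 8, 2028 + 5m = 20:45 Dec 8, 2028.
The product is delivered to the customer: 20:45 Dec 8, 2028 + 6h = 02:45 Dec 9, 2028.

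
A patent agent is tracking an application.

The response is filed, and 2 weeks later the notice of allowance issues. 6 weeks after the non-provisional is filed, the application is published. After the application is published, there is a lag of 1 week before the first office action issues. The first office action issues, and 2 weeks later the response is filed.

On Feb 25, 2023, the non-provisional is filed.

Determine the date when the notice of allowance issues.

May 13, 2023

The non-provisional is filed: Feb 25, 2023.
The application is published: Feb 25, 2023 + 6 weeks = Apr 8, 2023.
The first office action issues: Apr 8, 2023 + 1 week = Apr 15, 2023.
The response is filed: Apr 15, 2023 + 2 weeks = Apr 29, 2023.
The notice of allowance issues: Apr 29, 2023 + 2 weeks = May 13, 2023.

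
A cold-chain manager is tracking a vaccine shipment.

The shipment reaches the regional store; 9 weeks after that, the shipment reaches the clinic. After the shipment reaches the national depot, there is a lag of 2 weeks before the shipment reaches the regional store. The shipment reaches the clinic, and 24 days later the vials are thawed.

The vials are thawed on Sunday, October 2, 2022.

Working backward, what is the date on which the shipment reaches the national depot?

The vials are thawed: Oct 2, 2022.
The shipment reaches the clinic: Oct 2, 2022 − 24 days = Sep 8, 2022.
The shipment reaches the regional store: Sep 8, 2022 − 9 weeks = Jul 7, 2022.
The shipment reaches the national depot: Jul 7, 2022 − 2 weeks = Jun 23, 2022.

Thursday, June 23, 2022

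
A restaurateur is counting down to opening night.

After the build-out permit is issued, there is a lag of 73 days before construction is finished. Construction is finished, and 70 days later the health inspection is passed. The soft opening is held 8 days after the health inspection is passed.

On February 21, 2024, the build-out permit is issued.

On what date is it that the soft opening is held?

The build-out permit is issued: Feb 21, 2024.
Construction is finished: Feb 21, 2024 + 73 days = May 4, 2024.
The health inspection is passed: May 4, 2024 + 70 days = Jul 13, 2024.
The soft opening is held: Jul 13, 2024 + 8 days = Jul 21, 2024.

July 21, 2024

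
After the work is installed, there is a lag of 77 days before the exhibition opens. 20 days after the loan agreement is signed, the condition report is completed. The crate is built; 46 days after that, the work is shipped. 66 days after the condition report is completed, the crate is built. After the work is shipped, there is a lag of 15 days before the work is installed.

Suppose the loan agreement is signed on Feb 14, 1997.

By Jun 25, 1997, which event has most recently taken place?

The loan agreement is signed: Feb 14, 1997.
The condition report is completed: Feb 14, 1997 + 20 days = Mar 6, 1997.
The crate is built: Mar 6, 1997 + 66 days = May 11, 1997.
The work is shipped: May 11, 1997 + 46 days = Jun 26, 1997.
The work is installed: Jun 26, 1997 + 15 days = Jul 11, 1997.
The exhibition opens: Jul 11, 1997 + 77 days = Sep 26, 1997.
Jun 25, 1997 falls between when the crate is built (May 11, 1997) and when the work is shipped (Jun 26, 1997).

The crate is built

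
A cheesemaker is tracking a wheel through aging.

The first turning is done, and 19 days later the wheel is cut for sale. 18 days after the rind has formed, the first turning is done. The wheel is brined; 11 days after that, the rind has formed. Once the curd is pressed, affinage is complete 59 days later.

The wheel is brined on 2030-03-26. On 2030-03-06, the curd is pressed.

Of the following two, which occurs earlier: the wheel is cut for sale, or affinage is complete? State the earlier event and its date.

Affinage is complete — 2030-05-04

The wheel is brined: Mar 26, 2030.
The rind has formed: Mar 26, 2030 + 11 days = Apr 6, 2030.
The first turning is done: Apr 6, 2030 + 18 days = Apr 24, 2030.
The wheel is cut for sale: Apr 24, 2030 + 19 days = May 13, 2030.
The curd is pressed: Mar 6, 2030.
Affinage is complete: Mar 6, 2030 + 59 days = May 4, 2030.
Comparing: the wheel is cut for sale on May 13, 2030 vs affinage is complete on May 4, 2030. Earlier: affinage is complete.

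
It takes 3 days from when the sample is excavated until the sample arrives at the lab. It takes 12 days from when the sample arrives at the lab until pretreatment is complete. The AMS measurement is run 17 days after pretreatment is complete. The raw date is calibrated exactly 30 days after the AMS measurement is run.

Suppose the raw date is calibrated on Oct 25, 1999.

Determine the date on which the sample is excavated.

Aug 24, 1999

The raw date is calibrated: Oct 25, 1999.
The AMS measurement is run: Oct 25, 1999 − 30 days = Sep 25, 1999.
Pretreatment is complete: Sep 25, 1999 − 17 days = Sep 8, 1999.
The sample arrives at the lab: Sep 8, 1999 − 12 days = Aug 27, 1999.
The sample is excavated: Aug 27, 1999 − 3 days = Aug 24, 1999.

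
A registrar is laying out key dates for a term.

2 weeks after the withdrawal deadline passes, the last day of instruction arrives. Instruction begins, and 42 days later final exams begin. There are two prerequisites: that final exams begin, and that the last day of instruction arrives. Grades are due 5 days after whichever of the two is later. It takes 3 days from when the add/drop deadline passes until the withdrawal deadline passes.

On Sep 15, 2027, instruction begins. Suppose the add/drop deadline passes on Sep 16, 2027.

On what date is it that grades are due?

Instruction begins: Sep 15, 2027.
Final exams begin: Sep 15, 2027 + 42 days = Oct 27, 2027.
The add/drop deadline passes: Sep 16, 2027.
The withdrawal deadline passes: Sep 16, 2027 + 3 days = Sep 19, 2027.
The last day of instruction arrives: Sep 19, 2027 + 2 weeks = Oct 3, 2027.
Both prerequisites met — final exams begin (Oct 27, 2027), the last day of instruction arrives (Oct 3, 2027); the later is Oct 27, 2027.
Grades are due: Oct 27, 2027 + 5 days = Nov 1, 2027.

Nov 1, 2027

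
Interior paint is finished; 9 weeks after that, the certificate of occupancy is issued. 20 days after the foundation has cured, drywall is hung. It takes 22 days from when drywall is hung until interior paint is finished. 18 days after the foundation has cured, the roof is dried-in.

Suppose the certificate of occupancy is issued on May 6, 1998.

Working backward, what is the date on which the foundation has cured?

The certificate of occupancy is issued: May 6, 1998.
Interior paint is finished: May 6, 1998 − 9 weeks = Mar 4, 1998.
Drywall is hung: Mar 4, 1998 − 22 days = Feb 10, 1998.
The foundation has cured: Feb 10, 1998 − 20 days = Jan 21, 1998.

January 21, 1998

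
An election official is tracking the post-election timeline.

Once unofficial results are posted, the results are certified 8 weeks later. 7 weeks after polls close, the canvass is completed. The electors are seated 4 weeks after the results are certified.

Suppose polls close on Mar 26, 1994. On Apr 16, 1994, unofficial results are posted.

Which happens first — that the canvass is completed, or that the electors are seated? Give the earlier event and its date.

Polls close: Mar 26, 1994.
The canvass is completed: Mar 26, 1994 + 7 weeks = May 14, 1994.
Unofficial results are posted: Apr 16, 1994.
The results are certified: Apr 16, 1994 + 8 weeks = Jun 11, 1994.
The electors are seated: Jun 11, 1994 + 4 weeks = Jul 9, 1994.
Comparing: the canvass is completed on May 14, 1994 vs the electors are seated on Jul 9, 1994. Earlier: the canvass is completed.

The canvass is completed — May 14, 1994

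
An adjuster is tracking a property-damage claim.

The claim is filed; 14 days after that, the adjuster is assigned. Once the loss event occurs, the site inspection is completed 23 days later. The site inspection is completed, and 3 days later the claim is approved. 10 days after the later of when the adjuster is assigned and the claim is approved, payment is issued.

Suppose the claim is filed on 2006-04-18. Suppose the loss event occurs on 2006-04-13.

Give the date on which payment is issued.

2006-05-19

The claim is filed: Apr 18, 2006.
The adjuster is assigned: Apr 18, 2006 + 14 days = May 2, 2006.
The loss event occurs: Apr 13, 2006.
The site inspection is completed: Apr 13, 2006 + 23 days = May 6, 2006.
The claim is approved: May 6, 2006 + 3 days = May 9, 2006.
Both prerequisites met — the adjuster is assigned (May 2, 2006), the claim is approved (May 9, 2006); the later is May 9, 2006.
Payment is issued: May 9, 2006 + 10 days = May 19, 2006.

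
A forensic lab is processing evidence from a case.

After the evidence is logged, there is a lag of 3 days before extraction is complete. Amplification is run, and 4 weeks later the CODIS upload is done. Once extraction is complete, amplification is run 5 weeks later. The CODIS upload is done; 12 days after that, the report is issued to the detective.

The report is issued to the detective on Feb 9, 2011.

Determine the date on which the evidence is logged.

The report is issued to the detective: Feb 9, 2011.
The CODIS upload is done: Feb 9, 2011 − 12 days = Jan 28, 2011.
Amplification is run: Jan 28, 2011 − 4 weeks = Dec 31, 2010.
Extraction is complete: Dec 31, 2010 − 5 weeks = Nov 26, 2010.
The evidence is logged: Nov 26, 2010 − 3 days = Nov 23, 2010.

Nov 23, 2010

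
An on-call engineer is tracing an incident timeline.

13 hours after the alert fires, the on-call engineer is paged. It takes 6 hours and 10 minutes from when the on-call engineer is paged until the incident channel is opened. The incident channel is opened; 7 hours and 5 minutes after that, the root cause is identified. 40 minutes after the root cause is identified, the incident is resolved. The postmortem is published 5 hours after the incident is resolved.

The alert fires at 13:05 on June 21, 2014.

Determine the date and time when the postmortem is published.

The alert fires: 13:05 Jun 21, 2014.
The on-call engineer is paged: 13:05 Jun 21, 2014 + 13h = 02:05 Jun 22, 2014.
The incident channel is opened: 02:05 Jun 22, 2014 + 6h10m = 08:15 Jun 22, 2014.
The root cause is identified: 08:15 Jun 22, 2014 + 7h05m = 15:20 Jun 22, 2014.
The incident is resolved: 15:20 Jun 22, 2014 + 40m = 16:00 Jun 22, 2014.
The postmortem is published: 16:00 Jun 22, 2014 + 5h = 21:00 Jun 22, 2014.

21:00 on June 22, 2014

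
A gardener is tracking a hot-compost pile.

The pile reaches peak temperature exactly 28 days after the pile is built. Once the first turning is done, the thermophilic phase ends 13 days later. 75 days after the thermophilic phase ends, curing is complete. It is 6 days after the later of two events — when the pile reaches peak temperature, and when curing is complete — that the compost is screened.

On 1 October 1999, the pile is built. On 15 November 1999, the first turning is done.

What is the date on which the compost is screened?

17 February 2000

The pile is built: Oct 1, 1999.
The pile reaches peak temperature: Oct 1, 1999 + 28 days = Oct 29, 1999.
The first turning is done: Nov 15, 1999.
The thermophilic phase ends: Nov 15, 1999 + 13 days = Nov 28, 1999.
Curing is complete: Nov 28, 1999 + 75 days = Feb 11, 2000.
Both prerequisites met — the pile reaches peak temperature (Oct 29, 1999), curing is complete (Feb 11, 2000); the later is Feb 11, 2000.
The compost is screened: Feb 11, 2000 + 6 days = Feb 17, 2000.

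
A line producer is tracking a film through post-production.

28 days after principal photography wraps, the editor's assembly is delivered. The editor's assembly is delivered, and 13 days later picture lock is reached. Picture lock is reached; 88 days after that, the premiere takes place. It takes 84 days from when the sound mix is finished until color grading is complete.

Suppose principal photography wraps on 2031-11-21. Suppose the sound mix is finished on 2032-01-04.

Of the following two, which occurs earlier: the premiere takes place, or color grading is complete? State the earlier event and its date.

Principal photography wraps: Nov 21, 2031.
The editor's assembly is delivered: Nov 21, 2031 + 28 days = Dec 19, 2031.
Picture lock is reached: Dec 19, 2031 + 13 days = Jan 1, 2032.
The premiere takes place: Jan 1, 2032 + 88 days = Mar 29, 2032.
The sound mix is finished: Jan 4, 2032.
Color grading is complete: Jan 4, 2032 + 84 days = Mar 28, 2032.
Comparing: the premiere takes place on Mar 29, 2032 vs color grading is complete on Mar 28, 2032. Earlier: color grading is complete.

Color grading is complete — 2032-03-28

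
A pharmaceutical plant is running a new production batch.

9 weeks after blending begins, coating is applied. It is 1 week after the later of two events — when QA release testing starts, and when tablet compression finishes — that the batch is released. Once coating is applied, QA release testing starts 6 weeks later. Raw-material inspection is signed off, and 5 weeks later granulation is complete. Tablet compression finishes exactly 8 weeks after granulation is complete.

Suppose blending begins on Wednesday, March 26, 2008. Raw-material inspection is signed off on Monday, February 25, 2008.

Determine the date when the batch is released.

Wednesday, July 16, 2008

Blending begins: Mar 26, 2008.
Coating is applied: Mar 26, 2008 + 9 weeks = May 28, 2008.
QA release testing starts: May 28, 2008 + 6 weeks = Jul 9, 2008.
Raw-material inspection is signed off: Feb 25, 2008.
Granulation is complete: Feb 25, 2008 + 5 weeks = Mar 31, 2008.
Tablet compression finishes: Mar 31, 2008 + 8 weeks = May 26, 2008.
Both prerequisites met — QA release testing starts (Jul 9, 2008), tablet compression finishes (May 26, 2008); the later is Jul 9, 2008.
The batch is released: Jul 9, 2008 + 1 week = Jul 16, 2008.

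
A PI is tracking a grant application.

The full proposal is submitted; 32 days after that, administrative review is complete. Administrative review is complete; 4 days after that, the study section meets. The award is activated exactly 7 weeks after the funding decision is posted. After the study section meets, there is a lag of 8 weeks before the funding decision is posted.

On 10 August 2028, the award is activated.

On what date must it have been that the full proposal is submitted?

22 March 2028

The award is activated: Aug 10, 2028.
The funding decision is posted: Aug 10, 2028 − 7 weeks = Jun 22, 2028.
The study section meets: Jun 22, 2028 − 8 weeks = Apr 27, 2028.
Administrative review is complete: Apr 27, 2028 − 4 days = Apr 23, 2028.
The full proposal is submitted: Apr 23, 2028 − 32 days = Mar 22, 2028.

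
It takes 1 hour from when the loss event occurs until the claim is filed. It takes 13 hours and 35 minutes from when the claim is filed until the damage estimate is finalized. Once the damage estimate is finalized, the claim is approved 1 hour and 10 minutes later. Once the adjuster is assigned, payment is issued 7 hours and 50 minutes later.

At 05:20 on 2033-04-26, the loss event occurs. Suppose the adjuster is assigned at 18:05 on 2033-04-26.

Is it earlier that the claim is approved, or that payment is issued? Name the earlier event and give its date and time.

The claim is approved — 21:05 on 2033-04-26

The loss event occurs: 05:20 Apr 26, 2033.
The claim is filed: 05:20 Apr 26, 2033 + 1h = 06:20 Apr 26, 2033.
The damage estimate is finalized: 06:20 Apr 26, 2033 + 13h35m = 19:55 Apr 26, 2033.
The claim is approved: 19:55 Apr 26, 2033 + 1h10m = 21:05 Apr 26, 2033.
The adjuster is assigned: 18:05 Apr 26, 2033.
Payment is issued: 18:05 Apr 26, 2033 + 7h50m = 01:55 Apr 27, 2033.
Comparing: the claim is approved at 21:05 Apr 26, 2033 vs payment is issued at 01:55 Apr 27, 2033. Earlier: the claim is approved.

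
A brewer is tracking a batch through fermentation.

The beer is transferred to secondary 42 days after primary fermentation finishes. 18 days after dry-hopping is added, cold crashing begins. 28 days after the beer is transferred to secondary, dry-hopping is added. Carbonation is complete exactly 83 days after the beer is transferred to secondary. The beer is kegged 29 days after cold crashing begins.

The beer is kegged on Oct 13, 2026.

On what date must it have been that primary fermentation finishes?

The beer is kegged: Oct 13, 2026.
Cold crashing begins: Oct 13, 2026 − 29 days = Sep 14, 2026.
Dry-hopping is added: Sep 14, 2026 − 18 days = Aug 27, 2026.
The beer is transferred to secondary: Aug 27, 2026 − 28 days = Jul 30, 2026.
Primary fermentation finishes: Jul 30, 2026 − 42 days = Jun 18, 2026.

Jun 18, 2026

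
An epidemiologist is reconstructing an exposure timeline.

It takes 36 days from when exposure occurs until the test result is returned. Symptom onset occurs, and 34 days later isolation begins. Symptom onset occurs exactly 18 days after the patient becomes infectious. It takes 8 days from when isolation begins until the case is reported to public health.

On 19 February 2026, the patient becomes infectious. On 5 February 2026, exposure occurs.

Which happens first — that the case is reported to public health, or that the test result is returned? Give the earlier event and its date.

The test result is returned — 13 March 2026

The patient becomes infectious: Feb 19, 2026.
Symptom onset occurs: Feb 19, 2026 + 18 days = Mar 9, 2026.
Isolation begins: Mar 9, 2026 + 34 days = Apr 12, 2026.
The case is reported to public health: Apr 12, 2026 + 8 days = Apr 20, 2026.
Exposure occurs: Feb 5, 2026.
The test result is returned: Feb 5, 2026 + 36 days = Mar 13, 2026.
Comparing: the case is reported to public health on Apr 20, 2026 vs the test result is returned on Mar 13, 2026. Earlier: the test result is returned.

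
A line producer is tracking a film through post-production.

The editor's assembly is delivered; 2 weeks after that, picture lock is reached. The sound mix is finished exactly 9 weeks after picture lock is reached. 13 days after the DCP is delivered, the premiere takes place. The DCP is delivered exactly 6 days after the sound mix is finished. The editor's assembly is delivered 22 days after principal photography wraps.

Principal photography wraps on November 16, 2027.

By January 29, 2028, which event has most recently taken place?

Principal photography wraps: Nov 16, 2027.
The editor's assembly is delivered: Nov 16, 2027 + 22 days = Dec 8, 2027.
Picture lock is reached: Dec 8, 2027 + 2 weeks = Dec 22, 2027.
The sound mix is finished: Dec 22, 2027 + 9 weeks = Feb 23, 2028.
The DCP is delivered: Feb 23, 2028 + 6 days = Feb 29, 2028.
The premiere takes place: Feb 29, 2028 + 13 days = Mar 13, 2028.
Jan 29, 2028 falls between when picture lock is reached (Dec 22, 2027) and when the sound mix is finished (Feb 23, 2028).

Picture lock is reached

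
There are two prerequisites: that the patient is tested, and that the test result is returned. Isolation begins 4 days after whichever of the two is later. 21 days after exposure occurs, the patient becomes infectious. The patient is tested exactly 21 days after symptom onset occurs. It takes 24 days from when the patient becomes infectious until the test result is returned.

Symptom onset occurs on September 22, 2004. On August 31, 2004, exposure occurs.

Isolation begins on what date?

Symptom onset occurs: Sep 22, 2004.
The patient is tested: Sep 22, 2004 + 21 days = Oct 13, 2004.
Exposure occurs: Aug 31, 2004.
The patient becomes infectious: Aug 31, 2004 + 21 days = Sep 21, 2004.
The test result is returned: Sep 21, 2004 + 24 days = Oct 15, 2004.
Both prerequisites met — the patient is tested (Oct 13, 2004), the test result is returned (Oct 15, 2004); the later is Oct 15, 2004.
Isolation begins: Oct 15, 2004 + 4 days = Oct 19, 2004.

October 19, 2004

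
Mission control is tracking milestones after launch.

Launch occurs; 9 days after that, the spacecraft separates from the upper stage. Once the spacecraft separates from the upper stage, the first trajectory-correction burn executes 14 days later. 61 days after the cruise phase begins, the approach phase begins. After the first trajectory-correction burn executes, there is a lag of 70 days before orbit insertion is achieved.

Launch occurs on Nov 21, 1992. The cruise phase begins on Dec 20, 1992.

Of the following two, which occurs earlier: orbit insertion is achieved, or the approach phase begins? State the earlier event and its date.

The approach phase begins — Feb 19, 1993

Launch occurs: Nov 21, 1992.
The spacecraft separates from the upper stage: Nov 21, 1992 + 9 days = Nov 30, 1992.
The first trajectory-correction burn executes: Nov 30, 1992 + 14 days = Dec 14, 1992.
Orbit insertion is achieved: Dec 14, 1992 + 70 days = Feb 22, 1993.
The cruise phase begins: Dec 20, 1992.
The approach phase begins: Dec 20, 1992 + 61 days = Feb 19, 1993.
Comparing: orbit insertion is achieved on Feb 22, 1993 vs the approach phase begins on Feb 19, 1993. Earlier: the approach phase begins.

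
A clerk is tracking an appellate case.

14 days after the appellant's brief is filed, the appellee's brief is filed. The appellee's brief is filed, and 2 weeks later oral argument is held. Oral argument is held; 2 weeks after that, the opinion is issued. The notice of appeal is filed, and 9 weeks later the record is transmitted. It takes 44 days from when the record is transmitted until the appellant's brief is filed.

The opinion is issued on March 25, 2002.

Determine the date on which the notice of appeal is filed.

The opinion is issued: Mar 25, 2002.
Oral argument is held: Mar 25, 2002 − 2 weeks = Mar 11, 2002.
The appellee's brief is filed: Mar 11, 2002 − 2 weeks = Feb 25, 2002.
The appellant's brief is filed: Feb 25, 2002 − 14 days = Feb 11, 2002.
The record is transmitted: Feb 11, 2002 − 44 days = Dec 29, 2001.
The notice of appeal is filed: Dec 29, 2001 − 9 weeks = Oct 27, 2001.

October 27, 2001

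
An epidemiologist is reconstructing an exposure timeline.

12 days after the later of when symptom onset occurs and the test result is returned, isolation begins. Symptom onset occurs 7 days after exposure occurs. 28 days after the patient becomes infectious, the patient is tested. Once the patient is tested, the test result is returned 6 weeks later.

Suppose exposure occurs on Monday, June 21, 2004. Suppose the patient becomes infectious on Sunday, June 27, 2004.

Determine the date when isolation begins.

Friday, September 17, 2004

Exposure occurs: Jun 21, 2004.
Symptom onset occurs: Jun 21, 2004 + 7 days = Jun 28, 2004.
The patient becomes infectious: Jun 27, 2004.
The patient is tested: Jun 27, 2004 + 28 days = Jul 25, 2004.
The test result is returned: Jul 25, 2004 + 6 weeks = Sep 5, 2004.
Both prerequisites met — symptom onset occurs (Jun 28, 2004), the test result is returned (Sep 5, 2004); the later is Sep 5, 2004.
Isolation begins: Sep 5, 2004 + 12 days = Sep 17, 2004.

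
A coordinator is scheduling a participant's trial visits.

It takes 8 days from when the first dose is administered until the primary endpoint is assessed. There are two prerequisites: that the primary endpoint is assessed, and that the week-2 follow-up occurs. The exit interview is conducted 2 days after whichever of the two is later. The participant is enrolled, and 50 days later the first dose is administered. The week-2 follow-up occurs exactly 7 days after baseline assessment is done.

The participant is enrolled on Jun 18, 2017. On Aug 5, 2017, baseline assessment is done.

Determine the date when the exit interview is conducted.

Aug 17, 2017

The participant is enrolled: Jun 18, 2017.
The first dose is administered: Jun 18, 2017 + 50 days = Aug 7, 2017.
The primary endpoint is assessed: Aug 7, 2017 + 8 days = Aug 15, 2017.
Baseline assessment is done: Aug 5, 2017.
The week-2 follow-up occurs: Aug 5, 2017 + 7 days = Aug 12, 2017.
Both prerequisites met — the primary endpoint is assessed (Aug 15, 2017), the week-2 follow-up occurs (Aug 12, 2017); the later is Aug 15, 2017.
The exit interview is conducted: Aug 15, 2017 + 2 days = Aug 17, 2017.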